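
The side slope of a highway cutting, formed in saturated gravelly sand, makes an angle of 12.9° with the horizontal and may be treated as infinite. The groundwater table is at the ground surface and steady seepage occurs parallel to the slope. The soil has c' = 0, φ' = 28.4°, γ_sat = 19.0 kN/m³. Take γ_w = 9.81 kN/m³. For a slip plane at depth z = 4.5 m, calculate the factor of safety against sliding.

With seepage parallel to the slope and the water table at the surface, the effective normal stress on the slip plane uses the buoyant unit weight γ' = γ_sat − γ_w while the driving shear stress uses γ_sat:
FS = [c' + γ' z cos²β tanφ'] / [γ_sat z sinβ cosβ]
(For c' = 0 this reduces to FS = (γ'/γ_sat)·tanφ'/tanβ.)
γ' = 19.0 − 9.81 = 9.19 kN/m³
Numerator = 0.0 + 9.19·4.5·cos²12.9°·tan28.4° = 0.0 + 9.19·4.5·0.9502·0.5407 = 21.246 kPa
Denominator = 19.0·4.5·sin12.9°·cos12.9° = 19.0·4.5·0.2233·0.9748 = 18.606 kPa
FS = 21.246 / 18.606 = 1.142

FS = 1.14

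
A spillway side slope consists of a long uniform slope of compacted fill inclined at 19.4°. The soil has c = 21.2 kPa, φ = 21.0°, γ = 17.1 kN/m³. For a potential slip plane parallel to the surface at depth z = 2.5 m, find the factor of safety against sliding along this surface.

FS = 2.67

For an infinite slope with a slip plane parallel to the surface (no pore pressure): FS = [c + γz cos²β tanφ] / [γz sinβ cosβ].
γz = 17.1·2.5 = 42.75 kN/m²
Numerator = 21.2 + 42.75·cos²19.4°·tan21.0° = 21.2 + 42.75·0.8897·0.3839 = 35.800 kPa
Denominator = 42.75·sin19.4°·cos19.4° = 42.75·0.3322·0.9432 = 13.394 kPa
FS = 35.800 / 13.394 = 2.673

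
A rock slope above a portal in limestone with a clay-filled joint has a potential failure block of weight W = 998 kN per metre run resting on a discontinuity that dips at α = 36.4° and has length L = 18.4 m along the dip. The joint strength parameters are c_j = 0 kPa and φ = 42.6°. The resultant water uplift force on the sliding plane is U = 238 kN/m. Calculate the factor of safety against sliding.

FS = 0.88

Resolving the block weight along and normal to the plane and applying the Mohr–Coulomb strength on the joint:
N' = W cosα − U = 998·cos36.4° − 238 = 565.3 kN/m
Driving force T = W sinα = 998·sin36.4° = 592.2 kN/m
Resisting force R = c_j·L + N'·tanφ = 0·18.4 + 565.3·tan42.6° = 0.0 + 519.8 = 519.8 kN/m
FS = R / T = 519.8 / 592.2 = 0.878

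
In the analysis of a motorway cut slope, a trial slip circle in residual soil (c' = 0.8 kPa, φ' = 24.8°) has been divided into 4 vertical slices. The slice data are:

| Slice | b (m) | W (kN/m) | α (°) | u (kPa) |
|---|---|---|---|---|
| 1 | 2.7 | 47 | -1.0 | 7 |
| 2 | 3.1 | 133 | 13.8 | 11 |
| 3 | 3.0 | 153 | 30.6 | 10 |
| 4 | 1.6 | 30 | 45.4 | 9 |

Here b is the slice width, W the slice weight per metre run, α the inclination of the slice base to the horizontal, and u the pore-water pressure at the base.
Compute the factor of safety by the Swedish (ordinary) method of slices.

Ordinary method of slices: FS = Σ[c'·Δl_i + (W_i cosα_i − u_i·Δl_i)·tanφ'] / Σ W_i sinα_i, with Δl_i = b_i / cosα_i.
Slice 1: Δl = 2.7/cos(-1.0°) = 2.700 m; N'_1 = 47·cos(-1.0°) − 7·2.700 = 28.1; c'Δl = 2.16; W sinα = -0.8
Slice 2: Δl = 3.1/cos13.8° = 3.192 m; N'_2 = 133·cos13.8° − 11·3.192 = 94.0; c'Δl = 2.55; W sinα = 31.7
Slice 3: Δl = 3.0/cos30.6° = 3.485 m; N'_3 = 153·cos30.6° − 10·3.485 = 96.8; c'Δl = 2.79; W sinα = 77.9
Slice 4: Δl = 1.6/cos45.4° = 2.279 m; N'_4 = 30·cos45.4° − 9·2.279 = 0.6; c'Δl = 1.82; W sinα = 21.4
Σc'Δl = 9.3 kN/m; ΣN' = 219.5 kN/m; ΣW sinα = 130.1 kN/m
Resisting = 9.3 + 219.5·tan24.8° = 9.3 + 101.4 = 110.8 kN/m
FS = 110.8 / 130.1 = 0.851

FS = 0.85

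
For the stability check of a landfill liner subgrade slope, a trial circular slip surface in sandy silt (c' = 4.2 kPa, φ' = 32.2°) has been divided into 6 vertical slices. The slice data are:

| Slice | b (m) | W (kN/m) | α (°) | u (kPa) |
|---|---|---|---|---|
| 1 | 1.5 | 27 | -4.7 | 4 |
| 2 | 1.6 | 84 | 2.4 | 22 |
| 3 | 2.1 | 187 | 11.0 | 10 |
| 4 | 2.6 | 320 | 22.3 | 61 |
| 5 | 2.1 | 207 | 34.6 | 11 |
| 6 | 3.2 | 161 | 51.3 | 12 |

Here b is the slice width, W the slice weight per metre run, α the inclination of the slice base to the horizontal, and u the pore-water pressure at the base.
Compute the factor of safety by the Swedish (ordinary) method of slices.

Ordinary method of slices: FS = Σ[c'·Δl_i + (W_i cosα_i − u_i·Δl_i)·tanφ'] / Σ W_i sinα_i, with Δl_i = b_i / cosα_i.
Slice 1: Δl = 1.5/cos(-4.7°) = 1.505 m; N'_1 = 27·cos(-4.7°) − 4·1.505 = 20.9; c'Δl = 6.32; W sinα = -2.2
Slice 2: Δl = 1.6/cos2.4° = 1.601 m; N'_2 = 84·cos2.4° − 22·1.601 = 48.7; c'Δl = 6.73; W sinα = 3.5
Slice 3: Δl = 2.1/cos11.0° = 2.139 m; N'_3 = 187·cos11.0° − 10·2.139 = 162.2; c'Δl = 8.99; W sinα = 35.7
Slice 4: Δl = 2.6/cos22.3° = 2.810 m; N'_4 = 320·cos22.3° − 61·2.810 = 124.6; c'Δl = 11.80; W sinα = 121.4
Slice 5: Δl = 2.1/cos34.6° = 2.551 m; N'_5 = 207·cos34.6° − 11·2.551 = 142.3; c'Δl = 10.72; W sinα = 117.5
Slice 6: Δl = 3.2/cos51.3° = 5.118 m; N'_6 = 161·cos51.3° − 12·5.118 = 39.2; c'Δl = 21.50; W sinα = 125.6
Σc'Δl = 66.0 kN/m; ΣN' = 538.0 kN/m; ΣW sinα = 401.6 kN/m
Resisting = 66.0 + 538.0·tan32.2° = 66.0 + 338.8 = 404.8 kN/m
FS = 404.8 / 401.6 = 1.008

FS = 1.01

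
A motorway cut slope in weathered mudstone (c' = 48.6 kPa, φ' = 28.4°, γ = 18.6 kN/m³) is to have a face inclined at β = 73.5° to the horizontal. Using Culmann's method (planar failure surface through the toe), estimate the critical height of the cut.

Culmann's analysis gives the critical failure plane at α_cr = (β + φ')/2 = (73.5 + 28.4)/2 = 51.0°, and the critical height
H_c = (4c'/γ) · sinβ cosφ' / [1 − cos(β − φ')]
    = (4·48.6/18.6) · sin73.5°·cos28.4° / [1 − cos(45.1°)]
    = 10.452 · 0.9588·0.8796 / [1 − 0.7059]
    = 10.452 · 0.8434 / 0.2941
    = 29.97 m

H_c = 29.97 m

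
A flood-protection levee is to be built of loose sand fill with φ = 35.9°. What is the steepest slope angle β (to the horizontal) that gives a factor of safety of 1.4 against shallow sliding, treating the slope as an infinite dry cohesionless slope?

β = 27.3°

For an infinite dry cohesionless slope FS = tanφ/tanβ, so tanβ = tanφ / FS.
tanβ = tan35.9° / 1.4 = 0.7239 / 1.4 = 0.5171
β = arctan(0.5171) = 27.34°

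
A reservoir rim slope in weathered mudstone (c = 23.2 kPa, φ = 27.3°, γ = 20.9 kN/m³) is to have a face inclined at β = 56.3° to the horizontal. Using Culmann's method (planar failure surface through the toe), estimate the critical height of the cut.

Culmann's analysis gives the critical failure plane at α_cr = (β + φ)/2 = (56.3 + 27.3)/2 = 41.8°, and the critical height
H_c = (4c/γ) · sinβ cosφ / [1 − cos(β − φ)]
    = (4·23.2/20.9) · sin56.3°·cos27.3° / [1 − cos(29.0°)]
    = 4.440 · 0.8320·0.8886 / [1 − 0.8746]
    = 4.440 · 0.7393 / 0.1254
    = 26.18 m

H_c = 26.18 m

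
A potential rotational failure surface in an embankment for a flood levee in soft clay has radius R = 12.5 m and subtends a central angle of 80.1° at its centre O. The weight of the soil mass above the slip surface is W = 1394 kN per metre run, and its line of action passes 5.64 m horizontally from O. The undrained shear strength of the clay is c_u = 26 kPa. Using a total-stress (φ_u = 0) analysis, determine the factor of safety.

Taking moments about the centre O, the resisting moment is provided by the undrained shear strength acting along the arc:
Arc length L_a = R·θ = 12.5·(80.1°·π/180) = 12.5·1.3980 = 17.48 m
M_R = c_u·L_a·R = 26·17.48·12.5 = 5679.4 kN·m/m
M_D = W·d = 1394·5.64 = 7862.2 kN·m/m
FS = M_R / M_D = 5679.4 / 7862.2 = 0.722

FS = 0.72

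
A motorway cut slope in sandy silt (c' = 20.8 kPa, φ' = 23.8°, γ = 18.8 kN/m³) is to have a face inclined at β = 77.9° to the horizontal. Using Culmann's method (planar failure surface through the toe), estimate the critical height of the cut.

Culmann's analysis gives the critical failure plane at α_cr = (β + φ')/2 = (77.9 + 23.8)/2 = 50.9°, and the critical height
H_c = (4c'/γ) · sinβ cosφ' / [1 − cos(β − φ')]
    = (4·20.8/18.8) · sin77.9°·cos23.8° / [1 − cos(54.1°)]
    = 4.426 · 0.9778·0.9150 / [1 − 0.5864]
    = 4.426 · 0.8946 / 0.4136
    = 9.57 m

H_c = 9.57 m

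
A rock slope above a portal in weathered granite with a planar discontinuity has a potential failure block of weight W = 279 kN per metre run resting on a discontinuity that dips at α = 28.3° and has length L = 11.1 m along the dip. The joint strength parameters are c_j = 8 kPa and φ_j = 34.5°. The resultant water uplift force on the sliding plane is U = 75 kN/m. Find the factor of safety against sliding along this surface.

FS = 1.56

Resolving the block weight along and normal to the plane and applying the Mohr–Coulomb strength on the joint:
N' = W cosα − U = 279·cos28.3° − 75 = 170.7 kN/m
Driving force T = W sinα = 279·sin28.3° = 132.3 kN/m
Resisting force R = c_j·L + N'·tanφ_j = 8·11.1 + 170.7·tan34.5° = 88.8 + 117.3 = 206.1 kN/m
FS = R / T = 206.1 / 132.3 = 1.558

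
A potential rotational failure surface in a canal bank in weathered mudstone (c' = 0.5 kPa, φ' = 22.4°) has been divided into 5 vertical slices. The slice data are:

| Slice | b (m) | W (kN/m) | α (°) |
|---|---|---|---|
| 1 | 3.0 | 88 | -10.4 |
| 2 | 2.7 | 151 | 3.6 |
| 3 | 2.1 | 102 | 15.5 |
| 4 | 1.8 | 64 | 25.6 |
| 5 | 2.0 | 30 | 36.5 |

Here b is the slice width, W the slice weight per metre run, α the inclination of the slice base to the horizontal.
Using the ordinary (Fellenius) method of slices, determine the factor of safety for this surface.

Ordinary method of slices: FS = Σ[c'·Δl_i + (W_i cosα_i)·tanφ'] / Σ W_i sinα_i, with Δl_i = b_i / cosα_i.
Slice 1: Δl = 3.0/cos(-10.4°) = 3.050 m; N'_1 = 88·cos(-10.4°) = 86.6; c'Δl = 1.53; W sinα = -15.9
Slice 2: Δl = 2.7/cos3.6° = 2.705 m; N'_2 = 151·cos3.6° = 150.7; c'Δl = 1.35; W sinα = 9.5
Slice 3: Δl = 2.1/cos15.5° = 2.179 m; N'_3 = 102·cos15.5° = 98.3; c'Δl = 1.09; W sinα = 27.3
Slice 4: Δl = 1.8/cos25.6° = 1.996 m; N'_4 = 64·cos25.6° = 57.7; c'Δl = 1.00; W sinα = 27.7
Slice 5: Δl = 2.0/cos36.5° = 2.488 m; N'_5 = 30·cos36.5° = 24.1; c'Δl = 1.24; W sinα = 17.8
Σc'Δl = 6.2 kN/m; ΣN' = 417.4 kN/m; ΣW sinα = 66.4 kN/m
Resisting = 6.2 + 417.4·tan22.4° = 6.2 + 172.0 = 178.2 kN/m
FS = 178.2 / 66.4 = 2.686

FS = 2.69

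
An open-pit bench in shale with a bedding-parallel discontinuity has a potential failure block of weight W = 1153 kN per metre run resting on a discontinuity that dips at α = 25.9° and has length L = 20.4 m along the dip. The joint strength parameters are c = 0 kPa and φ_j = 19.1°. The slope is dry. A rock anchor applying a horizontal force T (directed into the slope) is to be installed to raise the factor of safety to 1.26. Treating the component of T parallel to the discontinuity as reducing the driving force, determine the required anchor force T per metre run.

T = 214 kN/m

Resolving forces along and normal to the sliding plane, with the horizontal anchor force T adding T·sinα to the effective normal force and T·cosα acting up the plane against the driving force:
FS = [cL + (W cosα + T sinα) tanφ_j] / [W sinα − T cosα]
Without the anchor: N' = 1037.2 kN/m, driving T_d = 503.6 kN/m, resisting R = 0·20.4 + 1037.2·tan19.1° = 359.2 kN/m, FS = 0.71.
Setting FS = 1.26 and solving for T:
1.26·(503.6 − T cos25.9°) = 359.2 + T sin25.9°·tan19.1°
T·(sin25.9°·tan19.1° + 1.26·cos25.9°) = 1.26·503.6 − 359.2
T·(0.4368·0.3463 + 1.26·0.8996) = 634.6 − 359.2 = 275.4
T·1.2847 = 275.4
T = 214.4 kN/m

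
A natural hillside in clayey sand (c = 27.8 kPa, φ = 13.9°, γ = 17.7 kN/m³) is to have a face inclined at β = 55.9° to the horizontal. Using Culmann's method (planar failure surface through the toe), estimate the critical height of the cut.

H_c = 19.66 m

Culmann's analysis gives the critical failure plane at α_cr = (β + φ)/2 = (55.9 + 13.9)/2 = 34.9°, and the critical height
H_c = (4c/γ) · sinβ cosφ / [1 − cos(β − φ)]
    = (4·27.8/17.7) · sin55.9°·cos13.9° / [1 − cos(42.0°)]
    = 6.282 · 0.8281·0.9707 / [1 − 0.7431]
    = 6.282 · 0.8038 / 0.2569
    = 19.66 m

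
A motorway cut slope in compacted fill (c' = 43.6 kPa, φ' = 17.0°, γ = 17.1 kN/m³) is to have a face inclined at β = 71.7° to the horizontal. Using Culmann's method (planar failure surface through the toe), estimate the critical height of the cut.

Culmann's analysis gives the critical failure plane at α_cr = (β + φ')/2 = (71.7 + 17.0)/2 = 44.4°, and the critical height
H_c = (4c'/γ) · sinβ cosφ' / [1 − cos(β − φ')]
    = (4·43.6/17.1) · sin71.7°·cos17.0° / [1 − cos(54.7°)]
    = 10.199 · 0.9494·0.9563 / [1 − 0.5779]
    = 10.199 · 0.9079 / 0.4221
    = 21.94 m

H_c = 21.94 m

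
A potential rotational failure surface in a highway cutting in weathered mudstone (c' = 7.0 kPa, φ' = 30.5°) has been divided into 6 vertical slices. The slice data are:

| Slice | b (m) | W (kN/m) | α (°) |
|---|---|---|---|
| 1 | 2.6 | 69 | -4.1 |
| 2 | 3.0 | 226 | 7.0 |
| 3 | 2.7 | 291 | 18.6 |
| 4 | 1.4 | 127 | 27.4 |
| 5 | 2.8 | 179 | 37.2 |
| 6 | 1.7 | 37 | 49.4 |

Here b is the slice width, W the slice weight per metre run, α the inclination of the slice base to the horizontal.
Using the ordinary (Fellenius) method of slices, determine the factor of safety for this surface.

Ordinary method of slices: FS = Σ[c'·Δl_i + (W_i cosα_i)·tanφ'] / Σ W_i sinα_i, with Δl_i = b_i / cosα_i.
Slice 1: Δl = 2.6/cos(-4.1°) = 2.607 m; N'_1 = 69·cos(-4.1°) = 68.8; c'Δl = 18.25; W sinα = -4.9
Slice 2: Δl = 3.0/cos7.0° = 3.023 m; N'_2 = 226·cos7.0° = 224.3; c'Δl = 21.16; W sinα = 27.5
Slice 3: Δl = 2.7/cos18.6° = 2.849 m; N'_3 = 291·cos18.6° = 275.8; c'Δl = 19.94; W sinα = 92.8
Slice 4: Δl = 1.4/cos27.4° = 1.577 m; N'_4 = 127·cos27.4° = 112.8; c'Δl = 11.04; W sinα = 58.4
Slice 5: Δl = 2.8/cos37.2° = 3.515 m; N'_5 = 179·cos37.2° = 142.6; c'Δl = 24.61; W sinα = 108.2
Slice 6: Δl = 1.7/cos49.4° = 2.612 m; N'_6 = 37·cos49.4° = 24.1; c'Δl = 18.29; W sinα = 28.1
Σc'Δl = 113.3 kN/m; ΣN' = 848.3 kN/m; ΣW sinα = 310.2 kN/m
Resisting = 113.3 + 848.3·tan30.5° = 113.3 + 499.7 = 613.0 kN/m
FS = 613.0 / 310.2 = 1.976

FS = 1.98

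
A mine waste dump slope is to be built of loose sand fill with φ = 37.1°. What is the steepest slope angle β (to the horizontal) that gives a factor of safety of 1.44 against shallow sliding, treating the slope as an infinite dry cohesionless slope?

For an infinite dry cohesionless slope FS = tanφ/tanβ, so tanβ = tanφ / FS.
tanβ = tan37.1° / 1.44 = 0.7563 / 1.44 = 0.5252
β = arctan(0.5252) = 27.71°

β = 27.7°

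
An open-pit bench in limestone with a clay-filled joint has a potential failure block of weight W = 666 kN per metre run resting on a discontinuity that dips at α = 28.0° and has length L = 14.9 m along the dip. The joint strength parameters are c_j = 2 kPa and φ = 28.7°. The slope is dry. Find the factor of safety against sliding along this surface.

FS = 1.12

Resolving the block weight along and normal to the plane and applying the Mohr–Coulomb strength on the joint:
N' = W cosα = 666·cos28.0° = 588.0 kN/m
Driving force T = W sinα = 666·sin28.0° = 312.7 kN/m
Resisting force R = c_j·L + N'·tanφ = 2·14.9 + 588.0·tan28.7° = 29.8 + 321.9 = 351.7 kN/m
FS = R / T = 351.7 / 312.7 = 1.125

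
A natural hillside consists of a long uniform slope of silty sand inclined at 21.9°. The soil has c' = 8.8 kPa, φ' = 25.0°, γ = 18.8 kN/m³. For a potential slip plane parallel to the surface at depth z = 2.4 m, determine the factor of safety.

FS = 1.72

For an infinite slope with a slip plane parallel to the surface (no pore pressure): FS = [c' + γz cos²β tanφ'] / [γz sinβ cosβ].
γz = 18.8·2.4 = 45.12 kN/m²
Numerator = 8.8 + 45.12·cos²21.9°·tan25.0° = 8.8 + 45.12·0.8609·0.4663 = 26.913 kPa
Denominator = 45.12·sin21.9°·cos21.9° = 45.12·0.3730·0.9278 = 15.615 kPa
FS = 26.913 / 15.615 = 1.724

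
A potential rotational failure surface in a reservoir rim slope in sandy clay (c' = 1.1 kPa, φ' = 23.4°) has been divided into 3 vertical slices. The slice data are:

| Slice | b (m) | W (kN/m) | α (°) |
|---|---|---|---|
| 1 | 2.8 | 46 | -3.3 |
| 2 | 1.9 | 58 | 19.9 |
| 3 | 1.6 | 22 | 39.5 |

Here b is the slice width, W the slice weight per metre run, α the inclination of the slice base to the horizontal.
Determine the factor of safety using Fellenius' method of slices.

Ordinary method of slices: FS = Σ[c'·Δl_i + (W_i cosα_i)·tanφ'] / Σ W_i sinα_i, with Δl_i = b_i / cosα_i.
Slice 1: Δl = 2.8/cos(-3.3°) = 2.805 m; N'_1 = 46·cos(-3.3°) = 45.9; c'Δl = 3.09; W sinα = -2.6
Slice 2: Δl = 1.9/cos19.9° = 2.021 m; N'_2 = 58·cos19.9° = 54.5; c'Δl = 2.22; W sinα = 19.7
Slice 3: Δl = 1.6/cos39.5° = 2.074 m; N'_3 = 22·cos39.5° = 17.0; c'Δl = 2.28; W sinα = 14.0
Σc'Δl = 7.6 kN/m; ΣN' = 117.4 kN/m; ΣW sinα = 31.1 kN/m
Resisting = 7.6 + 117.4·tan23.4° = 7.6 + 50.8 = 58.4 kN/m
FS = 58.4 / 31.1 = 1.879

FS = 1.88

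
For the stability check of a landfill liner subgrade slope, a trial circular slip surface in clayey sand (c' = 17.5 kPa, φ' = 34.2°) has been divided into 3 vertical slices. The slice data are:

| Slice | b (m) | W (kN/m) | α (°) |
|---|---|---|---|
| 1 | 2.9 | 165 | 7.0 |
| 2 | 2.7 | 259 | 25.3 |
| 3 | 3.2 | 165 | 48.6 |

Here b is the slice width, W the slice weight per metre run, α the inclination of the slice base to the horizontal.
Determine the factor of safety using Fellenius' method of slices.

FS = 2.09

Ordinary method of slices: FS = Σ[c'·Δl_i + (W_i cosα_i)·tanφ'] / Σ W_i sinα_i, with Δl_i = b_i / cosα_i.
Slice 1: Δl = 2.9/cos7.0° = 2.922 m; N'_1 = 165·cos7.0° = 163.8; c'Δl = 51.13; W sinα = 20.1
Slice 2: Δl = 2.7/cos25.3° = 2.986 m; N'_2 = 259·cos25.3° = 234.2; c'Δl = 52.26; W sinα = 110.7
Slice 3: Δl = 3.2/cos48.6° = 4.839 m; N'_3 = 165·cos48.6° = 109.1; c'Δl = 84.68; W sinα = 123.8
Σc'Δl = 188.1 kN/m; ΣN' = 507.0 kN/m; ΣW sinα = 254.6 kN/m
Resisting = 188.1 + 507.0·tan34.2° = 188.1 + 344.6 = 532.7 kN/m
FS = 532.7 / 254.6 = 2.092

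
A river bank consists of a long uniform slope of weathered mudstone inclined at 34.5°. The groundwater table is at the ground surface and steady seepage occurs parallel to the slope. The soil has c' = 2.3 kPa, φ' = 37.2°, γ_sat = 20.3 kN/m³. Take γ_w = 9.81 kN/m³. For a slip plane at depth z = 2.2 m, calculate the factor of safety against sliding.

FS = 0.68

With seepage parallel to the slope and the water table at the surface, the effective normal stress on the slip plane uses the buoyant unit weight γ' = γ_sat − γ_w while the driving shear stress uses γ_sat:
FS = [c' + γ' z cos²β tanφ'] / [γ_sat z sinβ cosβ]
γ' = 20.3 − 9.81 = 10.49 kN/m³
Numerator = 2.3 + 10.49·2.2·cos²34.5°·tan37.2° = 2.3 + 10.49·2.2·0.6792·0.7590 = 14.197 kPa
Denominator = 20.3·2.2·sin34.5°·cos34.5° = 20.3·2.2·0.5664·0.8241 = 20.847 kPa
FS = 14.197 / 20.847 = 0.681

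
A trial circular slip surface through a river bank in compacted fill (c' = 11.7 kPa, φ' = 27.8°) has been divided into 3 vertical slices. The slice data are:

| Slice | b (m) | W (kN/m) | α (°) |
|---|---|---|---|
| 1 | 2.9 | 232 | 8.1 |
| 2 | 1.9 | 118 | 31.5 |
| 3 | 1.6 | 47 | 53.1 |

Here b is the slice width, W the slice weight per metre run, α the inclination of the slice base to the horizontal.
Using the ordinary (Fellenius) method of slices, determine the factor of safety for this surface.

Ordinary method of slices: FS = Σ[c'·Δl_i + (W_i cosα_i)·tanφ'] / Σ W_i sinα_i, with Δl_i = b_i / cosα_i.
Slice 1: Δl = 2.9/cos8.1° = 2.929 m; N'_1 = 232·cos8.1° = 229.7; c'Δl = 34.27; W sinα = 32.7
Slice 2: Δl = 1.9/cos31.5° = 2.228 m; N'_2 = 118·cos31.5° = 100.6; c'Δl = 26.07; W sinα = 61.7
Slice 3: Δl = 1.6/cos53.1° = 2.665 m; N'_3 = 47·cos53.1° = 28.2; c'Δl = 31.18; W sinα = 37.6
Σc'Δl = 91.5 kN/m; ΣN' = 358.5 kN/m; ΣW sinα = 131.9 kN/m
Resisting = 91.5 + 358.5·tan27.8° = 91.5 + 189.0 = 280.5 kN/m
FS = 280.5 / 131.9 = 2.126

FS = 2.13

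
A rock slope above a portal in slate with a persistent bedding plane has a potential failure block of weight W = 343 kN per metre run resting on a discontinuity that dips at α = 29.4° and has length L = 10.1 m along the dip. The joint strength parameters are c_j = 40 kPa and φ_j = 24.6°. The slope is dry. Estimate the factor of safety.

FS = 3.21

Resolving the block weight along and normal to the plane and applying the Mohr–Coulomb strength on the joint:
N' = W cosα = 343·cos29.4° = 298.8 kN/m
Driving force T = W sinα = 343·sin29.4° = 168.4 kN/m
Resisting force R = c_j·L + N'·tanφ_j = 40·10.1 + 298.8·tan24.6° = 404.0 + 136.8 = 540.8 kN/m
FS = R / T = 540.8 / 168.4 = 3.212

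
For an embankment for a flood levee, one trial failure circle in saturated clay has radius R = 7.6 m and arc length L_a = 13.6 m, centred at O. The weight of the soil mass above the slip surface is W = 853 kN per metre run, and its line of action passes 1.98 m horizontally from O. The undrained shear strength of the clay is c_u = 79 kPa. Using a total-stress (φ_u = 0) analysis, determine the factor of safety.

FS = 4.83

Taking moments about the centre O, the resisting moment is provided by the undrained shear strength acting along the arc:
M_R = c_u·L_a·R = 79·13.60·7.6 = 8165.4 kN·m/m
M_D = W·d = 853·1.98 = 1688.9 kN·m/m
FS = M_R / M_D = 8165.4 / 1688.9 = 4.835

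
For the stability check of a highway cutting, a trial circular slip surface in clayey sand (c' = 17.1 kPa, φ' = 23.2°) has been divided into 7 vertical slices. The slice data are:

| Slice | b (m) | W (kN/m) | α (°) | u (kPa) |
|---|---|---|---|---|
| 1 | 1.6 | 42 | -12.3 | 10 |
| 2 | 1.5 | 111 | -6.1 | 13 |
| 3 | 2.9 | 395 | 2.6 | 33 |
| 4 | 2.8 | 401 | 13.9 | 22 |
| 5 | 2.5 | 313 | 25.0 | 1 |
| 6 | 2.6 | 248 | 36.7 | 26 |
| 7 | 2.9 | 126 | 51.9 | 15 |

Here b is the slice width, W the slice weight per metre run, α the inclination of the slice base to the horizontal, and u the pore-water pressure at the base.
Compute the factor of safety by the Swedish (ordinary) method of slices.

FS = 1.74

Ordinary method of slices: FS = Σ[c'·Δl_i + (W_i cosα_i − u_i·Δl_i)·tanφ'] / Σ W_i sinα_i, with Δl_i = b_i / cosα_i.
Slice 1: Δl = 1.6/cos(-12.3°) = 1.638 m; N'_1 = 42·cos(-12.3°) − 10·1.638 = 24.7; c'Δl = 28.00; W sinα = -8.9
Slice 2: Δl = 1.5/cos(-6.1°) = 1.509 m; N'_2 = 111·cos(-6.1°) − 13·1.509 = 90.8; c'Δl = 25.80; W sinα = -11.8
Slice 3: Δl = 2.9/cos2.6° = 2.903 m; N'_3 = 395·cos2.6° − 33·2.903 = 298.8; c'Δl = 49.64; W sinα = 17.9
Slice 4: Δl = 2.8/cos13.9° = 2.884 m; N'_4 = 401·cos13.9° − 22·2.884 = 325.8; c'Δl = 49.32; W sinα = 96.3
Slice 5: Δl = 2.5/cos25.0° = 2.758 m; N'_5 = 313·cos25.0° − 1·2.758 = 280.9; c'Δl = 47.17; W sinα = 132.3
Slice 6: Δl = 2.6/cos36.7° = 3.243 m; N'_6 = 248·cos36.7° − 26·3.243 = 114.5; c'Δl = 55.45; W sinα = 148.2
Slice 7: Δl = 2.9/cos51.9° = 4.700 m; N'_7 = 126·cos51.9° − 15·4.700 = 7.2; c'Δl = 80.37; W sinα = 99.2
Σc'Δl = 335.8 kN/m; ΣN' = 1142.7 kN/m; ΣW sinα = 473.2 kN/m
Resisting = 335.8 + 1142.7·tan23.2° = 335.8 + 489.8 = 825.5 kN/m
FS = 825.5 / 473.2 = 1.745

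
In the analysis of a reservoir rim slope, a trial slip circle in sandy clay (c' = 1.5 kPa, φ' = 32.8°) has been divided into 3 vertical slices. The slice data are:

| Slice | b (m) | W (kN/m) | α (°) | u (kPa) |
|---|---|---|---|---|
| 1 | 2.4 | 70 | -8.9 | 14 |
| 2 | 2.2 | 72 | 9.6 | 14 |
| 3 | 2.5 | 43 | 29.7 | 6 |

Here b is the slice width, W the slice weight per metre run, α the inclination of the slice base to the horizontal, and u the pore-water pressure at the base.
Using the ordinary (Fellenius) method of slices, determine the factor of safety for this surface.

Ordinary method of slices: FS = Σ[c'·Δl_i + (W_i cosα_i − u_i·Δl_i)·tanφ'] / Σ W_i sinα_i, with Δl_i = b_i / cosα_i.
Slice 1: Δl = 2.4/cos(-8.9°) = 2.429 m; N'_1 = 70·cos(-8.9°) − 14·2.429 = 35.1; c'Δl = 3.64; W sinα = -10.8
Slice 2: Δl = 2.2/cos9.6° = 2.231 m; N'_2 = 72·cos9.6° − 14·2.231 = 39.8; c'Δl = 3.35; W sinα = 12.0
Slice 3: Δl = 2.5/cos29.7° = 2.878 m; N'_3 = 43·cos29.7° − 6·2.878 = 20.1; c'Δl = 4.32; W sinα = 21.3
Σc'Δl = 11.3 kN/m; ΣN' = 95.0 kN/m; ΣW sinα = 22.5 kN/m
Resisting = 11.3 + 95.0·tan32.8° = 11.3 + 61.2 = 72.5 kN/m
FS = 72.5 / 22.5 = 3.226

FS = 3.23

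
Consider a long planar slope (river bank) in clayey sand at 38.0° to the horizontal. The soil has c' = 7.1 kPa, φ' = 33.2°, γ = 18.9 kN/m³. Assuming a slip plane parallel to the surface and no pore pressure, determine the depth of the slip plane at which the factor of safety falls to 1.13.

Setting FS = 1.13 in FS = [c' + γz cos²β tanφ'] / [γz sinβ cosβ] and solving for z:
z = c' / [γ cosβ (FS·sinβ − cosβ·tanφ')]
  = 7.1 / [18.9·cos38.0°·(1.13·sin38.0° − cos38.0°·tan33.2°)]
  = 7.1 / [18.9·0.7880·(1.13·0.6157 − 0.7880·0.6544)]
  = 7.1 / 2.6814 = 2.648 m

z = 2.65 m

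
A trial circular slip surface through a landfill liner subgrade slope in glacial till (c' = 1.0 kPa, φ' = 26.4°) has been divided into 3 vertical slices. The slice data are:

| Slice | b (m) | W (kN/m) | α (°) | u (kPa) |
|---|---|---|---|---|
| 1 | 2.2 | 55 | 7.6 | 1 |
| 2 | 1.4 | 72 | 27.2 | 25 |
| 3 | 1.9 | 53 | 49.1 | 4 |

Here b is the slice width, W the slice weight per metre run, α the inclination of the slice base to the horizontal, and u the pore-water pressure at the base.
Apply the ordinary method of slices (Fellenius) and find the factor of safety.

FS = 0.70

Ordinary method of slices: FS = Σ[c'·Δl_i + (W_i cosα_i − u_i·Δl_i)·tanφ'] / Σ W_i sinα_i, with Δl_i = b_i / cosα_i.
Slice 1: Δl = 2.2/cos7.6° = 2.219 m; N'_1 = 55·cos7.6° − 1·2.219 = 52.3; c'Δl = 2.22; W sinα = 7.3
Slice 2: Δl = 1.4/cos27.2° = 1.574 m; N'_2 = 72·cos27.2° − 25·1.574 = 24.7; c'Δl = 1.57; W sinα = 32.9
Slice 3: Δl = 1.9/cos49.1° = 2.902 m; N'_3 = 53·cos49.1° − 4·2.902 = 23.1; c'Δl = 2.90; W sinα = 40.1
Σc'Δl = 6.7 kN/m; ΣN' = 100.1 kN/m; ΣW sinα = 80.2 kN/m
Resisting = 6.7 + 100.1·tan26.4° = 6.7 + 49.7 = 56.4 kN/m
FS = 56.4 / 80.2 = 0.703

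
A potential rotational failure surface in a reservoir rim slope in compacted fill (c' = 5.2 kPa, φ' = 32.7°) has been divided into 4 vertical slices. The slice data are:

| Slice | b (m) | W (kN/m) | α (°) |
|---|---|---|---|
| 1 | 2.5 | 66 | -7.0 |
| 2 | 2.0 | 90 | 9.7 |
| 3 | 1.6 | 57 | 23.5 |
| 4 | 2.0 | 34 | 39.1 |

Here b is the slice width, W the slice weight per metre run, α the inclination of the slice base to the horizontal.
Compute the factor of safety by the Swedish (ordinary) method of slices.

Ordinary method of slices: FS = Σ[c'·Δl_i + (W_i cosα_i)·tanφ'] / Σ W_i sinα_i, with Δl_i = b_i / cosα_i.
Slice 1: Δl = 2.5/cos(-7.0°) = 2.519 m; N'_1 = 66·cos(-7.0°) = 65.5; c'Δl = 13.10; W sinα = -8.0
Slice 2: Δl = 2.0/cos9.7° = 2.029 m; N'_2 = 90·cos9.7° = 88.7; c'Δl = 10.55; W sinα = 15.2
Slice 3: Δl = 1.6/cos23.5° = 1.745 m; N'_3 = 57·cos23.5° = 52.3; c'Δl = 9.07; W sinα = 22.7
Slice 4: Δl = 2.0/cos39.1° = 2.577 m; N'_4 = 34·cos39.1° = 26.4; c'Δl = 13.40; W sinα = 21.4
Σc'Δl = 46.1 kN/m; ΣN' = 232.9 kN/m; ΣW sinα = 51.3 kN/m
Resisting = 46.1 + 232.9·tan32.7° = 46.1 + 149.5 = 195.6 kN/m
FS = 195.6 / 51.3 = 3.814

FS = 3.81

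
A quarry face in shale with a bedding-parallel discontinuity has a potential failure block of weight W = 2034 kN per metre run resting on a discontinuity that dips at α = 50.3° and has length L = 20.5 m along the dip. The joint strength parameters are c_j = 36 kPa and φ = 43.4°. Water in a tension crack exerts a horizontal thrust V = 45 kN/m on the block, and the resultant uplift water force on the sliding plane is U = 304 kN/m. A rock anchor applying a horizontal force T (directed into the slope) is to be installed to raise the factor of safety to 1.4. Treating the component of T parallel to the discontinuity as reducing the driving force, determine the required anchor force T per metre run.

Resolving forces along and normal to the sliding plane, with the horizontal anchor force T adding T·sinα to the effective normal force and T·cosα acting up the plane against the driving force:
FS = [c_jL + (W cosα − U − V sinα + T sinα) tanφ] / [W sinα + V cosα − T cosα]
Without the anchor: N' = 960.6 kN/m, driving T_d = 1593.7 kN/m, resisting R = 36·20.5 + 960.6·tan43.4° = 1646.4 kN/m, FS = 1.03.
Setting FS = 1.4 and solving for T:
1.4·(1593.7 − T cos50.3°) = 1646.4 + T sin50.3°·tan43.4°
T·(sin50.3°·tan43.4° + 1.4·cos50.3°) = 1.4·1593.7 − 1646.4
T·(0.7694·0.9457 + 1.4·0.6388) = 2231.2 − 1646.4 = 584.8
T·1.6219 = 584.8
T = 360.5 kN/m

T = 361 kN/m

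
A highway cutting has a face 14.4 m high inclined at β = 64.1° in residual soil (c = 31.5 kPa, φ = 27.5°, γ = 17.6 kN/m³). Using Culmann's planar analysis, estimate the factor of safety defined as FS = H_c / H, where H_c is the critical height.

FS = 2.01

H_c = (4c/γ) · sinβ cosφ / [1 − cos(β − φ)]
    = (4·31.5/17.6) · sin64.1°·cos27.5° / [1 − cos36.6°]
    = 7.159 · 0.7979 / 0.1972 = 28.97 m
FS = H_c / H = 28.97 / 14.4 = 2.012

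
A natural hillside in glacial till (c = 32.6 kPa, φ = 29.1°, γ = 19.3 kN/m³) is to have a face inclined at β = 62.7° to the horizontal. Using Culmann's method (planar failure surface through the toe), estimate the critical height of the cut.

H_c = 31.40 m

Culmann's analysis gives the critical failure plane at α_cr = (β + φ)/2 = (62.7 + 29.1)/2 = 45.9°, and the critical height
H_c = (4c/γ) · sinβ cosφ / [1 − cos(β − φ)]
    = (4·32.6/19.3) · sin62.7°·cos29.1° / [1 − cos(33.6°)]
    = 6.756 · 0.8886·0.8738 / [1 − 0.8329]
    = 6.756 · 0.7764 / 0.1671
    = 31.40 m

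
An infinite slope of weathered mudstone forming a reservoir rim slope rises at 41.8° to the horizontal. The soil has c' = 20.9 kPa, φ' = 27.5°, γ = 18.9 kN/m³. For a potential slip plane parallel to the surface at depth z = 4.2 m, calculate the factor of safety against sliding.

FS = 1.11

For an infinite slope with a slip plane parallel to the surface (no pore pressure): FS = [c' + γz cos²β tanφ'] / [γz sinβ cosβ].
γz = 18.9·4.2 = 79.38 kN/m²
Numerator = 20.9 + 79.38·cos²41.8°·tan27.5° = 20.9 + 79.38·0.5557·0.5206 = 43.864 kPa
Denominator = 79.38·sin41.8°·cos41.8° = 79.38·0.6665·0.7455 = 39.443 kPa
FS = 43.864 / 39.443 = 1.112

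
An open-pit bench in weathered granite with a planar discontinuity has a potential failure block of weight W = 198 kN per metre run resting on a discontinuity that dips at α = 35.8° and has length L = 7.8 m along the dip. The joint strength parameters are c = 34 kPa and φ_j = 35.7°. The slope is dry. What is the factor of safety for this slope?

FS = 3.29

Resolving the block weight along and normal to the plane and applying the Mohr–Coulomb strength on the joint:
N' = W cosα = 198·cos35.8° = 160.6 kN/m
Driving force T = W sinα = 198·sin35.8° = 115.8 kN/m
Resisting force R = c·L + N'·tanφ_j = 34·7.8 + 160.6·tan35.7° = 265.2 + 115.4 = 380.6 kN/m
FS = R / T = 380.6 / 115.8 = 3.286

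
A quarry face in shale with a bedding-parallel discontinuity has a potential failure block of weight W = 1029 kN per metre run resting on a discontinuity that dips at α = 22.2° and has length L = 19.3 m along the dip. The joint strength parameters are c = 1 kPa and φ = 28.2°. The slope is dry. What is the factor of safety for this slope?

FS = 1.36

Resolving the block weight along and normal to the plane and applying the Mohr–Coulomb strength on the joint:
N' = W cosα = 1029·cos22.2° = 952.7 kN/m
Driving force T = W sinα = 1029·sin22.2° = 388.8 kN/m
Resisting force R = c·L + N'·tanφ = 1·19.3 + 952.7·tan28.2° = 19.3 + 510.8 = 530.1 kN/m
FS = R / T = 530.1 / 388.8 = 1.364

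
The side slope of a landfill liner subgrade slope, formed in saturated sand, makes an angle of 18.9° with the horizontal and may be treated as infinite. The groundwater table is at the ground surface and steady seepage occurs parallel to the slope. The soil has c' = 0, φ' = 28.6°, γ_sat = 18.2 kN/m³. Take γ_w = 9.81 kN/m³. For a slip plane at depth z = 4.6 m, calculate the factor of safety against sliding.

With seepage parallel to the slope and the water table at the surface, the effective normal stress on the slip plane uses the buoyant unit weight γ' = γ_sat − γ_w while the driving shear stress uses γ_sat:
FS = [c' + γ' z cos²β tanφ'] / [γ_sat z sinβ cosβ]
(For c' = 0 this reduces to FS = (γ'/γ_sat)·tanφ'/tanβ.)
γ' = 18.2 − 9.81 = 8.39 kN/m³
Numerator = 0.0 + 8.39·4.6·cos²18.9°·tan28.6° = 0.0 + 8.39·4.6·0.8951·0.5452 = 18.834 kPa
Denominator = 18.2·4.6·sin18.9°·cos18.9° = 18.2·4.6·0.3239·0.9461 = 25.656 kPa
FS = 18.834 / 25.656 = 0.734

FS = 0.73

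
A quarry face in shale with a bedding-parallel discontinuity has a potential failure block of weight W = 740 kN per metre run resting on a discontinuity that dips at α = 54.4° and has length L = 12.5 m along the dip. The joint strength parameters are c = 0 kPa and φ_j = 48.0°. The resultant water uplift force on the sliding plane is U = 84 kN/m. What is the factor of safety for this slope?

Resolving the block weight along and normal to the plane and applying the Mohr–Coulomb strength on the joint:
N' = W cosα − U = 740·cos54.4° − 84 = 346.8 kN/m
Driving force T = W sinα = 740·sin54.4° = 601.7 kN/m
Resisting force R = c·L + N'·tanφ_j = 0·12.5 + 346.8·tan48.0° = 0.0 + 385.1 = 385.1 kN/m
FS = R / T = 385.1 / 601.7 = 0.640

FS = 0.64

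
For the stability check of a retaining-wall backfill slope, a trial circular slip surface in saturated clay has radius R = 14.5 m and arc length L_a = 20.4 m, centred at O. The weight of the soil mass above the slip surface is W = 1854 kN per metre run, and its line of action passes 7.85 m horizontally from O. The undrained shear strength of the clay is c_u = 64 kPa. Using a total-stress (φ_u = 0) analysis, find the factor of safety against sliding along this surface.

Taking moments about the centre O, the resisting moment is provided by the undrained shear strength acting along the arc:
M_R = c_u·L_a·R = 64·20.40·14.5 = 18931.2 kN·m/m
M_D = W·d = 1854·7.85 = 14553.9 kN·m/m
FS = M_R / M_D = 18931.2 / 14553.9 = 1.301

FS = 1.30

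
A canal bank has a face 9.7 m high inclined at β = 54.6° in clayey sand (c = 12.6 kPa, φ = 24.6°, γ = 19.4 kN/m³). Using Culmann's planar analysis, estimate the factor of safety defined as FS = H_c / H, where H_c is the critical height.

H_c = (4c/γ) · sinβ cosφ / [1 − cos(β − φ)]
    = (4·12.6/19.4) · sin54.6°·cos24.6° / [1 − cos30.0°]
    = 2.598 · 0.7411 / 0.1340 = 14.37 m
FS = H_c / H = 14.37 / 9.7 = 1.482

FS = 1.48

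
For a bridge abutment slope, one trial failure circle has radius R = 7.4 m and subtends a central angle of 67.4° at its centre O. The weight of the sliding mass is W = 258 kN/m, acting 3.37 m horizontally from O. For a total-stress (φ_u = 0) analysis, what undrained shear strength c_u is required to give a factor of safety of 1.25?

c_u = 16.9 kPa

FS = c_u·L_a·R / (W·d), so c_u = FS·W·d / (L_a·R).
Arc length L_a = R·θ = 7.4·(67.4°·π/180) = 7.4·1.1764 = 8.71 m
c_u = 1.25·258·3.37 / (8.71·7.4) = 1086.8 / 64.42 = 16.87 kPa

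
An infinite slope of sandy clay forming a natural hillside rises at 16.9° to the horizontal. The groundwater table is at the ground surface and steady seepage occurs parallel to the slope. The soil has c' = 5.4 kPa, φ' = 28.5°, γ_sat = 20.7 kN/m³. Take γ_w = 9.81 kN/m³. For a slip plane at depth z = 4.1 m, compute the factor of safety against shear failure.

FS = 1.17

With seepage parallel to the slope and the water table at the surface, the effective normal stress on the slip plane uses the buoyant unit weight γ' = γ_sat − γ_w while the driving shear stress uses γ_sat:
FS = [c' + γ' z cos²β tanφ'] / [γ_sat z sinβ cosβ]
γ' = 20.7 − 9.81 = 10.89 kN/m³
Numerator = 5.4 + 10.89·4.1·cos²16.9°·tan28.5° = 5.4 + 10.89·4.1·0.9155·0.5430 = 27.594 kPa
Denominator = 20.7·4.1·sin16.9°·cos16.9° = 20.7·4.1·0.2907·0.9568 = 23.606 kPa
FS = 27.594 / 23.606 = 1.169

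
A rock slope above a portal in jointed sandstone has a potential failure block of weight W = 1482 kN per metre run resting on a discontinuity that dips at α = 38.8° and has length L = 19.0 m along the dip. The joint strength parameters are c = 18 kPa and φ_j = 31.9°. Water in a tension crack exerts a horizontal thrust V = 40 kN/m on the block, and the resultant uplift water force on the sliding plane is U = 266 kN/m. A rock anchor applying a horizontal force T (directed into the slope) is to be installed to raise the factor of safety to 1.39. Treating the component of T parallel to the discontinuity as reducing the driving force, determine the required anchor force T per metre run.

Resolving forces along and normal to the sliding plane, with the horizontal anchor force T adding T·sinα to the effective normal force and T·cosα acting up the plane against the driving force:
FS = [cL + (W cosα − U − V sinα + T sinα) tanφ_j] / [W sinα + V cosα − T cosα]
Without the anchor: N' = 863.9 kN/m, driving T_d = 959.8 kN/m, resisting R = 18·19.0 + 863.9·tan31.9° = 879.7 kN/m, FS = 0.92.
Setting FS = 1.39 and solving for T:
1.39·(959.8 − T cos38.8°) = 879.7 + T sin38.8°·tan31.9°
T·(sin38.8°·tan31.9° + 1.39·cos38.8°) = 1.39·959.8 − 879.7
T·(0.6266·0.6224 + 1.39·0.7793) = 1334.1 − 879.7 = 454.4
T·1.4733 = 454.4
T = 308.4 kN/m

T = 308 kN/m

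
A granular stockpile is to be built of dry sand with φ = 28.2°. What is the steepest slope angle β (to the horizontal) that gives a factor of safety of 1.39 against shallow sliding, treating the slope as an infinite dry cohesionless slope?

β = 21.1°

For an infinite dry cohesionless slope FS = tanφ/tanβ, so tanβ = tanφ / FS.
tanβ = tan28.2° / 1.39 = 0.5362 / 1.39 = 0.3858
β = arctan(0.3858) = 21.09°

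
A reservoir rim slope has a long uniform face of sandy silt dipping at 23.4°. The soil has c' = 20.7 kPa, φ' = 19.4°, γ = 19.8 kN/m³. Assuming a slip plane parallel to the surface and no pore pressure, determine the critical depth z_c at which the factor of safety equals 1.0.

Setting FS = 1.00 in FS = [c' + γz cos²β tanφ'] / [γz sinβ cosβ] and solving for z:
z = c' / [γ cosβ (FS·sinβ − cosβ·tanφ')]
  = 20.7 / [19.8·cos23.4°·(1.00·sin23.4° − cos23.4°·tan19.4°)]
  = 20.7 / [19.8·0.9178·(1.00·0.3971 − 0.9178·0.3522)]
  = 20.7 / 1.3439 = 15.403 m

z_c = 15.40 m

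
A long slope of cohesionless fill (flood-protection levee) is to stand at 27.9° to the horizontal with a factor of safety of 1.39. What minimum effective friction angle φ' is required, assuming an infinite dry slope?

φ' = 36.4°

FS = tanφ'/tanβ ⇒ tanφ' = FS · tanβ = 1.39 · tan27.9° = 0.7360
φ' = arctan(0.7360) = 36.35°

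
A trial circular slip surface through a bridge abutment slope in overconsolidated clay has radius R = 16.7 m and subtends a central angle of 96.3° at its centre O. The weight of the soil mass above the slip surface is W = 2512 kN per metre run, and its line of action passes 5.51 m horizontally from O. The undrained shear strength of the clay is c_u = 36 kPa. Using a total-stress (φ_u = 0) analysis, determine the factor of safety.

FS = 1.22

Taking moments about the centre O, the resisting moment is provided by the undrained shear strength acting along the arc:
Arc length L_a = R·θ = 16.7·(96.3°·π/180) = 16.7·1.6808 = 28.07 m
M_R = c_u·L_a·R = 36·28.07·16.7 = 16874.8 kN·m/m
M_D = W·d = 2512·5.51 = 13841.1 kN·m/m
FS = M_R / M_D = 16874.8 / 13841.1 = 1.219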